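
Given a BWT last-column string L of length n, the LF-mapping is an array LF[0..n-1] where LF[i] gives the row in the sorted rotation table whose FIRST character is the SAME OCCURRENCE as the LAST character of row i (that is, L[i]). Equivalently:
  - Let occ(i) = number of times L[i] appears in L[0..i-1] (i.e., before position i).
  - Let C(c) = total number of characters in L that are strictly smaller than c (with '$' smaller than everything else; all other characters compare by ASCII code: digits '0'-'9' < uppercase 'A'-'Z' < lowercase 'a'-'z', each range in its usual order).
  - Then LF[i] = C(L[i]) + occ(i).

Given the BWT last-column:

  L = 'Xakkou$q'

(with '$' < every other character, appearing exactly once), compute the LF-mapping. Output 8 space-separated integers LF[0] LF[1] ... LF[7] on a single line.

Answer: 1 2 3 4 5 7 0 6

Derivation:
Char counts: '$':1, 'X':1, 'a':1, 'k':2, 'o':1, 'q':1, 'u':1
C (first-col start): C('$')=0, C('X')=1, C('a')=2, C('k')=3, C('o')=5, C('q')=6, C('u')=7
L[0]='X': occ=0, LF[0]=C('X')+0=1+0=1
L[1]='a': occ=0, LF[1]=C('a')+0=2+0=2
L[2]='k': occ=0, LF[2]=C('k')+0=3+0=3
L[3]='k': occ=1, LF[3]=C('k')+1=3+1=4
L[4]='o': occ=0, LF[4]=C('o')+0=5+0=5
L[5]='u': occ=0, LF[5]=C('u')+0=7+0=7
L[6]='$': occ=0, LF[6]=C('$')+0=0+0=0
L[7]='q': occ=0, LF[7]=C('q')+0=6+0=6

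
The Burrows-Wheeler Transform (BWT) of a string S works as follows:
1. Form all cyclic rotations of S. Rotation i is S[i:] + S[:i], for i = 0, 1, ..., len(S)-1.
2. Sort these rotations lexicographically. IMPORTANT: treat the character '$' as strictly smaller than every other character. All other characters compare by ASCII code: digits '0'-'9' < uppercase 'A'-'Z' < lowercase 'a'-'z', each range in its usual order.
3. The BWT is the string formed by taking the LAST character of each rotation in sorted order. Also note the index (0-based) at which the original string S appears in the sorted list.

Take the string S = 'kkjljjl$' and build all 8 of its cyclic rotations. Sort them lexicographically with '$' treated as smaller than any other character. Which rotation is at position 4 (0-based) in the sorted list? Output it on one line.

Answer: kjljjl$k

Derivation:
All 8 rotations (rotation i = S[i:]+S[:i]):
  rot[0] = kkjljjl$
  rot[1] = kjljjl$k
  rot[2] = jljjl$kk
  rot[3] = ljjl$kkj
  rot[4] = jjl$kkjl
  rot[5] = jl$kkjlj
  rot[6] = l$kkjljj
  rot[7] = $kkjljjl
Sorted (with $ < everything):
  sorted[0] = $kkjljjl
  sorted[1] = jjl$kkjl
  sorted[2] = jl$kkjlj
  sorted[3] = jljjl$kk
  sorted[4] = kjljjl$k
  sorted[5] = kkjljjl$
  sorted[6] = l$kkjljj
  sorted[7] = ljjl$kkj
sorted[4] = kjljjl$k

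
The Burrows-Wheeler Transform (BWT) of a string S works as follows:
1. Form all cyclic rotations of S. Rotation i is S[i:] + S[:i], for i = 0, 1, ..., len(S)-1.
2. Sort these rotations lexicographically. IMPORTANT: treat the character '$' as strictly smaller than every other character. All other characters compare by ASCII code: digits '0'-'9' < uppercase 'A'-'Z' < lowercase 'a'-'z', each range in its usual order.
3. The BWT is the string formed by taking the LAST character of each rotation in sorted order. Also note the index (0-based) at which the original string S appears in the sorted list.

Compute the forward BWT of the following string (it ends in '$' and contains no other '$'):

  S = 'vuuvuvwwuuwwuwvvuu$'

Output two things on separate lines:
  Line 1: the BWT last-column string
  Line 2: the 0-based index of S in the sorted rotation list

Answer: uuvvwuvwuv$uwuwwuvu
10

Derivation:
All 19 rotations (rotation i = S[i:]+S[:i]):
  rot[0] = vuuvuvwwuuwwuwvvuu$
  rot[1] = uuvuvwwuuwwuwvvuu$v
  rot[2] = uvuvwwuuwwuwvvuu$vu
  rot[3] = vuvwwuuwwuwvvuu$vuu
  rot[4] = uvwwuuwwuwvvuu$vuuv
  rot[5] = vwwuuwwuwvvuu$vuuvu
  rot[6] = wwuuwwuwvvuu$vuuvuv
  rot[7] = wuuwwuwvvuu$vuuvuvw
  rot[8] = uuwwuwvvuu$vuuvuvww
  rot[9] = uwwuwvvuu$vuuvuvwwu
  rot[10] = wwuwvvuu$vuuvuvwwuu
  rot[11] = wuwvvuu$vuuvuvwwuuw
  rot[12] = uwvvuu$vuuvuvwwuuww
  rot[13] = wvvuu$vuuvuvwwuuwwu
  rot[14] = vvuu$vuuvuvwwuuwwuw
  rot[15] = vuu$vuuvuvwwuuwwuwv
  rot[16] = uu$vuuvuvwwuuwwuwvv
  rot[17] = u$vuuvuvwwuuwwuwvvu
  rot[18] = $vuuvuvwwuuwwuwvvuu
Sorted (with $ < everything):
  sorted[0] = $vuuvuvwwuuwwuwvvuu  (last char: 'u')
  sorted[1] = u$vuuvuvwwuuwwuwvvu  (last char: 'u')
  sorted[2] = uu$vuuvuvwwuuwwuwvv  (last char: 'v')
  sorted[3] = uuvuvwwuuwwuwvvuu$v  (last char: 'v')
  sorted[4] = uuwwuwvvuu$vuuvuvww  (last char: 'w')
  sorted[5] = uvuvwwuuwwuwvvuu$vu  (last char: 'u')
  sorted[6] = uvwwuuwwuwvvuu$vuuv  (last char: 'v')
  sorted[7] = uwvvuu$vuuvuvwwuuww  (last char: 'w')
  sorted[8] = uwwuwvvuu$vuuvuvwwu  (last char: 'u')
  sorted[9] = vuu$vuuvuvwwuuwwuwv  (last char: 'v')
  sorted[10] = vuuvuvwwuuwwuwvvuu$  (last char: '$')
  sorted[11] = vuvwwuuwwuwvvuu$vuu  (last char: 'u')
  sorted[12] = vvuu$vuuvuvwwuuwwuw  (last char: 'w')
  sorted[13] = vwwuuwwuwvvuu$vuuvu  (last char: 'u')
  sorted[14] = wuuwwuwvvuu$vuuvuvw  (last char: 'w')
  sorted[15] = wuwvvuu$vuuvuvwwuuw  (last char: 'w')
  sorted[16] = wvvuu$vuuvuvwwuuwwu  (last char: 'u')
  sorted[17] = wwuuwwuwvvuu$vuuvuv  (last char: 'v')
  sorted[18] = wwuwvvuu$vuuvuvwwuu  (last char: 'u')
Last column: uuvvwuvwuv$uwuwwuvu
Original string S is at sorted index 10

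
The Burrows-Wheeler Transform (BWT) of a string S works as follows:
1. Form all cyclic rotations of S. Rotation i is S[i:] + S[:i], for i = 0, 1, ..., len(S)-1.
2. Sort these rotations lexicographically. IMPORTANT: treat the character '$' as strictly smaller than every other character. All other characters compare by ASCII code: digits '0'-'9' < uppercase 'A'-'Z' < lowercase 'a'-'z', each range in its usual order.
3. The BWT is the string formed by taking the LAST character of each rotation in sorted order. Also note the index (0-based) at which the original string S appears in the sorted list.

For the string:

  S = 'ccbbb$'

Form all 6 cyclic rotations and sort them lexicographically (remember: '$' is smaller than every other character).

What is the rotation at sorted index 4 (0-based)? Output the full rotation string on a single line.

Answer: cbbb$c

Derivation:
All 6 rotations (rotation i = S[i:]+S[:i]):
  rot[0] = ccbbb$
  rot[1] = cbbb$c
  rot[2] = bbb$cc
  rot[3] = bb$ccb
  rot[4] = b$ccbb
  rot[5] = $ccbbb
Sorted (with $ < everything):
  sorted[0] = $ccbbb
  sorted[1] = b$ccbb
  sorted[2] = bb$ccb
  sorted[3] = bbb$cc
  sorted[4] = cbbb$c
  sorted[5] = ccbbb$
sorted[4] = cbbb$c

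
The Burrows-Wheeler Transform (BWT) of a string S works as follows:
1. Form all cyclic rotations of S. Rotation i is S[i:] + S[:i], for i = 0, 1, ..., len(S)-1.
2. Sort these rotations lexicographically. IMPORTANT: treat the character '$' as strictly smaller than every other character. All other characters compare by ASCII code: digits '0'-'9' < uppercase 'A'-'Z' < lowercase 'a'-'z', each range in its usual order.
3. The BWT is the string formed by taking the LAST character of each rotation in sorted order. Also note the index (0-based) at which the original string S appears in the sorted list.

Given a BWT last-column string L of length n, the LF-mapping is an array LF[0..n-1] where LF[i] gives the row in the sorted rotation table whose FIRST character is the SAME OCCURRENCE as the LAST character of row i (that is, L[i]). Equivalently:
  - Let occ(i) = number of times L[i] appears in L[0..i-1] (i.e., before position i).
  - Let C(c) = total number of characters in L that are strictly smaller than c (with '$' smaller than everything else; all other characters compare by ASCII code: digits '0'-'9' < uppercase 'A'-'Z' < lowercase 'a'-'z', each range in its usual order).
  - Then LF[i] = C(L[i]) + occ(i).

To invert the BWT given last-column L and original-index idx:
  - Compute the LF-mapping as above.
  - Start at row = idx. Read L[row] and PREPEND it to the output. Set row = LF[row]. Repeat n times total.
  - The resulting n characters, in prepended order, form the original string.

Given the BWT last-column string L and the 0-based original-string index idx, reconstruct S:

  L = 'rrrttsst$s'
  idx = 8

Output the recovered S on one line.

LF mapping: 1 2 3 7 8 4 5 9 0 6
Walk LF starting at row 8, prepending L[row]:
  step 1: row=8, L[8]='$', prepend. Next row=LF[8]=0
  step 2: row=0, L[0]='r', prepend. Next row=LF[0]=1
  step 3: row=1, L[1]='r', prepend. Next row=LF[1]=2
  step 4: row=2, L[2]='r', prepend. Next row=LF[2]=3
  step 5: row=3, L[3]='t', prepend. Next row=LF[3]=7
  step 6: row=7, L[7]='t', prepend. Next row=LF[7]=9
  step 7: row=9, L[9]='s', prepend. Next row=LF[9]=6
  step 8: row=6, L[6]='s', prepend. Next row=LF[6]=5
  step 9: row=5, L[5]='s', prepend. Next row=LF[5]=4
  step 10: row=4, L[4]='t', prepend. Next row=LF[4]=8
Reversed output: tsssttrrr$

Answer: tsssttrrr$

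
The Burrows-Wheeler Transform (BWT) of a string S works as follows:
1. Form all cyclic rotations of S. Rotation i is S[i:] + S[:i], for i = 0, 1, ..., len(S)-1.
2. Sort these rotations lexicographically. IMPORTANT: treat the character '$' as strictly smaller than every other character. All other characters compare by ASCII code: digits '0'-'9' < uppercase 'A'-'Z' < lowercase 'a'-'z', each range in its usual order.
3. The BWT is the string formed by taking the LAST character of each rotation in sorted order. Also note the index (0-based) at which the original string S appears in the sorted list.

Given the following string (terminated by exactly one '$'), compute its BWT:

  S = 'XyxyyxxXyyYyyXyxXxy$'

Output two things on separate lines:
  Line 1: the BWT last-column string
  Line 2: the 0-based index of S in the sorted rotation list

All 20 rotations (rotation i = S[i:]+S[:i]):
  rot[0] = XyxyyxxXyyYyyXyxXxy$
  rot[1] = yxyyxxXyyYyyXyxXxy$X
  rot[2] = xyyxxXyyYyyXyxXxy$Xy
  rot[3] = yyxxXyyYyyXyxXxy$Xyx
  rot[4] = yxxXyyYyyXyxXxy$Xyxy
  rot[5] = xxXyyYyyXyxXxy$Xyxyy
  rot[6] = xXyyYyyXyxXxy$Xyxyyx
  rot[7] = XyyYyyXyxXxy$Xyxyyxx
  rot[8] = yyYyyXyxXxy$XyxyyxxX
  rot[9] = yYyyXyxXxy$XyxyyxxXy
  rot[10] = YyyXyxXxy$XyxyyxxXyy
  rot[11] = yyXyxXxy$XyxyyxxXyyY
  rot[12] = yXyxXxy$XyxyyxxXyyYy
  rot[13] = XyxXxy$XyxyyxxXyyYyy
  rot[14] = yxXxy$XyxyyxxXyyYyyX
  rot[15] = xXxy$XyxyyxxXyyYyyXy
  rot[16] = Xxy$XyxyyxxXyyYyyXyx
  rot[17] = xy$XyxyyxxXyyYyyXyxX
  rot[18] = y$XyxyyxxXyyYyyXyxXx
  rot[19] = $XyxyyxxXyyYyyXyxXxy
Sorted (with $ < everything):
  sorted[0] = $XyxyyxxXyyYyyXyxXxy  (last char: 'y')
  sorted[1] = Xxy$XyxyyxxXyyYyyXyx  (last char: 'x')
  sorted[2] = XyxXxy$XyxyyxxXyyYyy  (last char: 'y')
  sorted[3] = XyxyyxxXyyYyyXyxXxy$  (last char: '$')
  sorted[4] = XyyYyyXyxXxy$Xyxyyxx  (last char: 'x')
  sorted[5] = YyyXyxXxy$XyxyyxxXyy  (last char: 'y')
  sorted[6] = xXxy$XyxyyxxXyyYyyXy  (last char: 'y')
  sorted[7] = xXyyYyyXyxXxy$Xyxyyx  (last char: 'x')
  sorted[8] = xxXyyYyyXyxXxy$Xyxyy  (last char: 'y')
  sorted[9] = xy$XyxyyxxXyyYyyXyxX  (last char: 'X')
  sorted[10] = xyyxxXyyYyyXyxXxy$Xy  (last char: 'y')
  sorted[11] = y$XyxyyxxXyyYyyXyxXx  (last char: 'x')
  sorted[12] = yXyxXxy$XyxyyxxXyyYy  (last char: 'y')
  sorted[13] = yYyyXyxXxy$XyxyyxxXy  (last char: 'y')
  sorted[14] = yxXxy$XyxyyxxXyyYyyX  (last char: 'X')
  sorted[15] = yxxXyyYyyXyxXxy$Xyxy  (last char: 'y')
  sorted[16] = yxyyxxXyyYyyXyxXxy$X  (last char: 'X')
  sorted[17] = yyXyxXxy$XyxyyxxXyyY  (last char: 'Y')
  sorted[18] = yyYyyXyxXxy$XyxyyxxX  (last char: 'X')
  sorted[19] = yyxxXyyYyyXyxXxy$Xyx  (last char: 'x')
Last column: yxy$xyyxyXyxyyXyXYXx
Original string S is at sorted index 3

Answer: yxy$xyyxyXyxyyXyXYXx
3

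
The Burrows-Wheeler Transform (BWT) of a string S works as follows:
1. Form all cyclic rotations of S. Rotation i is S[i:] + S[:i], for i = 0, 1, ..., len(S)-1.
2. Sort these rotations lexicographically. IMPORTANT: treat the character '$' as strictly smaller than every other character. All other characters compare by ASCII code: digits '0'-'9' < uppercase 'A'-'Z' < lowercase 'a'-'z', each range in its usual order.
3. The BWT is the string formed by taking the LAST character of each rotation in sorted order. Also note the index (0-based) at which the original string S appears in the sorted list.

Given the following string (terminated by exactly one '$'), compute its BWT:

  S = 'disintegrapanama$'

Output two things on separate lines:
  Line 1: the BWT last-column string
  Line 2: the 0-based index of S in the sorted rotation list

Answer: amnpr$tesdaaiagin
5

Derivation:
All 17 rotations (rotation i = S[i:]+S[:i]):
  rot[0] = disintegrapanama$
  rot[1] = isintegrapanama$d
  rot[2] = sintegrapanama$di
  rot[3] = integrapanama$dis
  rot[4] = ntegrapanama$disi
  rot[5] = tegrapanama$disin
  rot[6] = egrapanama$disint
  rot[7] = grapanama$disinte
  rot[8] = rapanama$disinteg
  rot[9] = apanama$disintegr
  rot[10] = panama$disintegra
  rot[11] = anama$disintegrap
  rot[12] = nama$disintegrapa
  rot[13] = ama$disintegrapan
  rot[14] = ma$disintegrapana
  rot[15] = a$disintegrapanam
  rot[16] = $disintegrapanama
Sorted (with $ < everything):
  sorted[0] = $disintegrapanama  (last char: 'a')
  sorted[1] = a$disintegrapanam  (last char: 'm')
  sorted[2] = ama$disintegrapan  (last char: 'n')
  sorted[3] = anama$disintegrap  (last char: 'p')
  sorted[4] = apanama$disintegr  (last char: 'r')
  sorted[5] = disintegrapanama$  (last char: '$')
  sorted[6] = egrapanama$disint  (last char: 't')
  sorted[7] = grapanama$disinte  (last char: 'e')
  sorted[8] = integrapanama$dis  (last char: 's')
  sorted[9] = isintegrapanama$d  (last char: 'd')
  sorted[10] = ma$disintegrapana  (last char: 'a')
  sorted[11] = nama$disintegrapa  (last char: 'a')
  sorted[12] = ntegrapanama$disi  (last char: 'i')
  sorted[13] = panama$disintegra  (last char: 'a')
  sorted[14] = rapanama$disinteg  (last char: 'g')
  sorted[15] = sintegrapanama$di  (last char: 'i')
  sorted[16] = tegrapanama$disin  (last char: 'n')
Last column: amnpr$tesdaaiagin
Original string S is at sorted index 5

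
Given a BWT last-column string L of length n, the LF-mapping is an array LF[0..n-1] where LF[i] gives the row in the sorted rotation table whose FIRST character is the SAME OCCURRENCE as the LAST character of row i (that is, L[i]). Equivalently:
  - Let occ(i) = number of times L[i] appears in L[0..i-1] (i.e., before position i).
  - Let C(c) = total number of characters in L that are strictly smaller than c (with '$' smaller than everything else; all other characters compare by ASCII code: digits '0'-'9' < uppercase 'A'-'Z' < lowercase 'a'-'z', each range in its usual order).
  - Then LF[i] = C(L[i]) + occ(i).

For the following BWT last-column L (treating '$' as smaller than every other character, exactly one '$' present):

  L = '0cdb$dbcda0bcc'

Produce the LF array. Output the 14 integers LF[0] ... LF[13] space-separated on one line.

Answer: 1 7 11 4 0 12 5 8 13 3 2 6 9 10

Derivation:
Char counts: '$':1, '0':2, 'a':1, 'b':3, 'c':4, 'd':3
C (first-col start): C('$')=0, C('0')=1, C('a')=3, C('b')=4, C('c')=7, C('d')=11
L[0]='0': occ=0, LF[0]=C('0')+0=1+0=1
L[1]='c': occ=0, LF[1]=C('c')+0=7+0=7
L[2]='d': occ=0, LF[2]=C('d')+0=11+0=11
L[3]='b': occ=0, LF[3]=C('b')+0=4+0=4
L[4]='$': occ=0, LF[4]=C('$')+0=0+0=0
L[5]='d': occ=1, LF[5]=C('d')+1=11+1=12
L[6]='b': occ=1, LF[6]=C('b')+1=4+1=5
L[7]='c': occ=1, LF[7]=C('c')+1=7+1=8
L[8]='d': occ=2, LF[8]=C('d')+2=11+2=13
L[9]='a': occ=0, LF[9]=C('a')+0=3+0=3
L[10]='0': occ=1, LF[10]=C('0')+1=1+1=2
L[11]='b': occ=2, LF[11]=C('b')+2=4+2=6
L[12]='c': occ=2, LF[12]=C('c')+2=7+2=9
L[13]='c': occ=3, LF[13]=C('c')+3=7+3=10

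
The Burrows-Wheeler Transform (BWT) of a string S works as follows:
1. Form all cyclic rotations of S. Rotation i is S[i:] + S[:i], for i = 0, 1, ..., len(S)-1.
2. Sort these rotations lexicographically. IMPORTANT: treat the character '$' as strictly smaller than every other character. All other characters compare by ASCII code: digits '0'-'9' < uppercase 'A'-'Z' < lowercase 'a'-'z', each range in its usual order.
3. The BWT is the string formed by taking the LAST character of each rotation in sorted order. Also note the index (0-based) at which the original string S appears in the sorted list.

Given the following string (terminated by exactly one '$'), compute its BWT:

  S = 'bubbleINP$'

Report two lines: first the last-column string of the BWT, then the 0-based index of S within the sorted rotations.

Answer: PeINub$lbb
6

Derivation:
All 10 rotations (rotation i = S[i:]+S[:i]):
  rot[0] = bubbleINP$
  rot[1] = ubbleINP$b
  rot[2] = bbleINP$bu
  rot[3] = bleINP$bub
  rot[4] = leINP$bubb
  rot[5] = eINP$bubbl
  rot[6] = INP$bubble
  rot[7] = NP$bubbleI
  rot[8] = P$bubbleIN
  rot[9] = $bubbleINP
Sorted (with $ < everything):
  sorted[0] = $bubbleINP  (last char: 'P')
  sorted[1] = INP$bubble  (last char: 'e')
  sorted[2] = NP$bubbleI  (last char: 'I')
  sorted[3] = P$bubbleIN  (last char: 'N')
  sorted[4] = bbleINP$bu  (last char: 'u')
  sorted[5] = bleINP$bub  (last char: 'b')
  sorted[6] = bubbleINP$  (last char: '$')
  sorted[7] = eINP$bubbl  (last char: 'l')
  sorted[8] = leINP$bubb  (last char: 'b')
  sorted[9] = ubbleINP$b  (last char: 'b')
Last column: PeINub$lbb
Original string S is at sorted index 6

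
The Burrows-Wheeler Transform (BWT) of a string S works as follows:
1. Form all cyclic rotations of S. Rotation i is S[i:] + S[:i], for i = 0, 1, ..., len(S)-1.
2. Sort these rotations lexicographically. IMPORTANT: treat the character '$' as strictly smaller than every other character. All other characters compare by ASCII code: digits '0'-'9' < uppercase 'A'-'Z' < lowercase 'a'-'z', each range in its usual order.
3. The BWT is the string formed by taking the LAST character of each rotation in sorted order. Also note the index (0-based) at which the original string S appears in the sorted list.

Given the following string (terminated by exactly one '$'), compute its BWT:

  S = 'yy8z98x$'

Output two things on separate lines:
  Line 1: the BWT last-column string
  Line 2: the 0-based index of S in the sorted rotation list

Answer: x9yz8y$8
6

Derivation:
All 8 rotations (rotation i = S[i:]+S[:i]):
  rot[0] = yy8z98x$
  rot[1] = y8z98x$y
  rot[2] = 8z98x$yy
  rot[3] = z98x$yy8
  rot[4] = 98x$yy8z
  rot[5] = 8x$yy8z9
  rot[6] = x$yy8z98
  rot[7] = $yy8z98x
Sorted (with $ < everything):
  sorted[0] = $yy8z98x  (last char: 'x')
  sorted[1] = 8x$yy8z9  (last char: '9')
  sorted[2] = 8z98x$yy  (last char: 'y')
  sorted[3] = 98x$yy8z  (last char: 'z')
  sorted[4] = x$yy8z98  (last char: '8')
  sorted[5] = y8z98x$y  (last char: 'y')
  sorted[6] = yy8z98x$  (last char: '$')
  sorted[7] = z98x$yy8  (last char: '8')
Last column: x9yz8y$8
Original string S is at sorted index 6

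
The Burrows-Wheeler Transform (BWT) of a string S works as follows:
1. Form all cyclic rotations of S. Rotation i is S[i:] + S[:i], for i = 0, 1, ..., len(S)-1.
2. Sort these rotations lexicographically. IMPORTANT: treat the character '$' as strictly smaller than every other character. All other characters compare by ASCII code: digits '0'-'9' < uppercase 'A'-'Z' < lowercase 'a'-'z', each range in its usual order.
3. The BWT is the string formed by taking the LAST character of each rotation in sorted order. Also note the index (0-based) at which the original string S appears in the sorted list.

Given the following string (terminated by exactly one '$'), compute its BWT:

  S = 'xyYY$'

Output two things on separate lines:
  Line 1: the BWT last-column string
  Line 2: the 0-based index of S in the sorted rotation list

All 5 rotations (rotation i = S[i:]+S[:i]):
  rot[0] = xyYY$
  rot[1] = yYY$x
  rot[2] = YY$xy
  rot[3] = Y$xyY
  rot[4] = $xyYY
Sorted (with $ < everything):
  sorted[0] = $xyYY  (last char: 'Y')
  sorted[1] = Y$xyY  (last char: 'Y')
  sorted[2] = YY$xy  (last char: 'y')
  sorted[3] = xyYY$  (last char: '$')
  sorted[4] = yYY$x  (last char: 'x')
Last column: YYy$x
Original string S is at sorted index 3

Answer: YYy$x
3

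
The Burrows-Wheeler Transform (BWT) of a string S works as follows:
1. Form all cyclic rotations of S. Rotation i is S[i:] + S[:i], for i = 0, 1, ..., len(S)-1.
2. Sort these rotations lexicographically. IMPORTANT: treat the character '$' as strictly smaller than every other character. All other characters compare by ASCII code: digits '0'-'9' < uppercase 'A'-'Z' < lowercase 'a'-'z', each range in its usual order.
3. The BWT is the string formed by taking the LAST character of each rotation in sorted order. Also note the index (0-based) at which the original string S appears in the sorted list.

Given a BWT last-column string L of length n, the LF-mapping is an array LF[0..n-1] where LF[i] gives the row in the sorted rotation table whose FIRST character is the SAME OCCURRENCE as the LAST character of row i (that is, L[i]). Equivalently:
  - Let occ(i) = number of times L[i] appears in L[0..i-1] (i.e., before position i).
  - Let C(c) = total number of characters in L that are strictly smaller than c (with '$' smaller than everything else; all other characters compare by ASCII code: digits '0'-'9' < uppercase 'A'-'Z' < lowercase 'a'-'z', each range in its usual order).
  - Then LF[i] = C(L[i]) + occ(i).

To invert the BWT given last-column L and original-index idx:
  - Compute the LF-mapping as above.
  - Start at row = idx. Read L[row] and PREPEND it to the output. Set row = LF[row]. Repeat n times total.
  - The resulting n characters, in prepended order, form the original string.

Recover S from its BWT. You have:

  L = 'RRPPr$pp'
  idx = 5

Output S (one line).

LF mapping: 3 4 1 2 7 0 5 6
Walk LF starting at row 5, prepending L[row]:
  step 1: row=5, L[5]='$', prepend. Next row=LF[5]=0
  step 2: row=0, L[0]='R', prepend. Next row=LF[0]=3
  step 3: row=3, L[3]='P', prepend. Next row=LF[3]=2
  step 4: row=2, L[2]='P', prepend. Next row=LF[2]=1
  step 5: row=1, L[1]='R', prepend. Next row=LF[1]=4
  step 6: row=4, L[4]='r', prepend. Next row=LF[4]=7
  step 7: row=7, L[7]='p', prepend. Next row=LF[7]=6
  step 8: row=6, L[6]='p', prepend. Next row=LF[6]=5
Reversed output: pprRPPR$

Answer: pprRPPR$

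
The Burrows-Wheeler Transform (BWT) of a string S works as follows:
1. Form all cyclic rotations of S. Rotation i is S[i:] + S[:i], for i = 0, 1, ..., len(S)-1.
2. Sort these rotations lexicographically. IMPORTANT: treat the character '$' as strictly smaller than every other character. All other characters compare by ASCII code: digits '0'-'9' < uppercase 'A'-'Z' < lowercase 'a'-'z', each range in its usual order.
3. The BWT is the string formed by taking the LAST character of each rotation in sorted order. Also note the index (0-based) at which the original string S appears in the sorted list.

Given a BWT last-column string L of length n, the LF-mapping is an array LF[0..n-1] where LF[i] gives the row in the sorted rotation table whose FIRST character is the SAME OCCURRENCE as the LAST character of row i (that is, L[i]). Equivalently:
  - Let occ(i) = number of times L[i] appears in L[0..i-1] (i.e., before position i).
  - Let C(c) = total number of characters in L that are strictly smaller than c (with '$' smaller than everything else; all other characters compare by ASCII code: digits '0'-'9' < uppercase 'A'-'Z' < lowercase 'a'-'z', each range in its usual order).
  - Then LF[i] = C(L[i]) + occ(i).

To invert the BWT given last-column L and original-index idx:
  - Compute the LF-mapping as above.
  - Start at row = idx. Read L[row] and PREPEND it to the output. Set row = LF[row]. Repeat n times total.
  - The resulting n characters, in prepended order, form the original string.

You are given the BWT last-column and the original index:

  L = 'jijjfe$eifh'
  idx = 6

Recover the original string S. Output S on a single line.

LF mapping: 8 6 9 10 3 1 0 2 7 4 5
Walk LF starting at row 6, prepending L[row]:
  step 1: row=6, L[6]='$', prepend. Next row=LF[6]=0
  step 2: row=0, L[0]='j', prepend. Next row=LF[0]=8
  step 3: row=8, L[8]='i', prepend. Next row=LF[8]=7
  step 4: row=7, L[7]='e', prepend. Next row=LF[7]=2
  step 5: row=2, L[2]='j', prepend. Next row=LF[2]=9
  step 6: row=9, L[9]='f', prepend. Next row=LF[9]=4
  step 7: row=4, L[4]='f', prepend. Next row=LF[4]=3
  step 8: row=3, L[3]='j', prepend. Next row=LF[3]=10
  step 9: row=10, L[10]='h', prepend. Next row=LF[10]=5
  step 10: row=5, L[5]='e', prepend. Next row=LF[5]=1
  step 11: row=1, L[1]='i', prepend. Next row=LF[1]=6
Reversed output: iehjffjeij$

Answer: iehjffjeij$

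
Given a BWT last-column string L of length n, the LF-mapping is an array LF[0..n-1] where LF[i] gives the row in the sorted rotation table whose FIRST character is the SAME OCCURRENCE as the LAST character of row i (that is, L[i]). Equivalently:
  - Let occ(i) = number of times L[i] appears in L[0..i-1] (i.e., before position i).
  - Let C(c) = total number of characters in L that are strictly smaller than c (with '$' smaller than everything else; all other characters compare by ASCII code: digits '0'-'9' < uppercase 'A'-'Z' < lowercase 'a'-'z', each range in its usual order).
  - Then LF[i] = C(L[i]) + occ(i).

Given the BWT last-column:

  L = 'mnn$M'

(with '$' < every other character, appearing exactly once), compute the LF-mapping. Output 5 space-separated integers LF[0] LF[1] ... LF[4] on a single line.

Answer: 2 3 4 0 1

Derivation:
Char counts: '$':1, 'M':1, 'm':1, 'n':2
C (first-col start): C('$')=0, C('M')=1, C('m')=2, C('n')=3
L[0]='m': occ=0, LF[0]=C('m')+0=2+0=2
L[1]='n': occ=0, LF[1]=C('n')+0=3+0=3
L[2]='n': occ=1, LF[2]=C('n')+1=3+1=4
L[3]='$': occ=0, LF[3]=C('$')+0=0+0=0
L[4]='M': occ=0, LF[4]=C('M')+0=1+0=1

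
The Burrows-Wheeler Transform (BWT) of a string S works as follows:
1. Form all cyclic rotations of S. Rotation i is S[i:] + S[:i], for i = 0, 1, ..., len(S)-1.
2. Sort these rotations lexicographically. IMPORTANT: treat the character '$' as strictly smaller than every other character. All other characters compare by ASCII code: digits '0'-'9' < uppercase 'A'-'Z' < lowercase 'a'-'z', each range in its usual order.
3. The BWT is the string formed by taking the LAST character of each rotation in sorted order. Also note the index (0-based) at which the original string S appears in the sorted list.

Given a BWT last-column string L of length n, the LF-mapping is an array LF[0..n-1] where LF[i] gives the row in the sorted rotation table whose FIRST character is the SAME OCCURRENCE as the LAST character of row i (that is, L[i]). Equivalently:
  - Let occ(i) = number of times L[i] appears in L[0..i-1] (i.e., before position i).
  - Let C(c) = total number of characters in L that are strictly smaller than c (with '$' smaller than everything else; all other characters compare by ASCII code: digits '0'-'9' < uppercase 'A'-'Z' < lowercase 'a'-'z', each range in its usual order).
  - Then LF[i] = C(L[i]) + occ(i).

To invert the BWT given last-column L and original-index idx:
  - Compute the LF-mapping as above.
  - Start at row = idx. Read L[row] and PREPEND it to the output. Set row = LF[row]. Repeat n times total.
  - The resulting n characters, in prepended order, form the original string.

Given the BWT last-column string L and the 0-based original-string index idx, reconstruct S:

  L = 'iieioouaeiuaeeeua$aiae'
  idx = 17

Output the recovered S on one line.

Answer: oaoaueiaiueaeuieiaeei$

Derivation:
LF mapping: 12 13 6 14 17 18 19 1 7 15 20 2 8 9 10 21 3 0 4 16 5 11
Walk LF starting at row 17, prepending L[row]:
  step 1: row=17, L[17]='$', prepend. Next row=LF[17]=0
  step 2: row=0, L[0]='i', prepend. Next row=LF[0]=12
  step 3: row=12, L[12]='e', prepend. Next row=LF[12]=8
  step 4: row=8, L[8]='e', prepend. Next row=LF[8]=7
  step 5: row=7, L[7]='a', prepend. Next row=LF[7]=1
  step 6: row=1, L[1]='i', prepend. Next row=LF[1]=13
  step 7: row=13, L[13]='e', prepend. Next row=LF[13]=9
  step 8: row=9, L[9]='i', prepend. Next row=LF[9]=15
  step 9: row=15, L[15]='u', prepend. Next row=LF[15]=21
  step 10: row=21, L[21]='e', prepend. Next row=LF[21]=11
  step 11: row=11, L[11]='a', prepend. Next row=LF[11]=2
  step 12: row=2, L[2]='e', prepend. Next row=LF[2]=6
  step 13: row=6, L[6]='u', prepend. Next row=LF[6]=19
  step 14: row=19, L[19]='i', prepend. Next row=LF[19]=16
  step 15: row=16, L[16]='a', prepend. Next row=LF[16]=3
  step 16: row=3, L[3]='i', prepend. Next row=LF[3]=14
  step 17: row=14, L[14]='e', prepend. Next row=LF[14]=10
  step 18: row=10, L[10]='u', prepend. Next row=LF[10]=20
  step 19: row=20, L[20]='a', prepend. Next row=LF[20]=5
  step 20: row=5, L[5]='o', prepend. Next row=LF[5]=18
  step 21: row=18, L[18]='a', prepend. Next row=LF[18]=4
  step 22: row=4, L[4]='o', prepend. Next row=LF[4]=17
Reversed output: oaoaueiaiueaeuieiaeei$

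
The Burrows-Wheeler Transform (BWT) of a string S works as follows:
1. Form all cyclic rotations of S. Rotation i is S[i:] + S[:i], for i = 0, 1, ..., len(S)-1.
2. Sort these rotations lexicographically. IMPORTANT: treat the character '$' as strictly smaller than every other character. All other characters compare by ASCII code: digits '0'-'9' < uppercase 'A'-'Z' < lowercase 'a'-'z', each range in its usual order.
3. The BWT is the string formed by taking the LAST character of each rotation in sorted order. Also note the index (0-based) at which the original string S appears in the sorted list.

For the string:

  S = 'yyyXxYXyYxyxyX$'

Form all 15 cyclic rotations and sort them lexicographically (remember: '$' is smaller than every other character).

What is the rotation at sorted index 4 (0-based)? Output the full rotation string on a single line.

All 15 rotations (rotation i = S[i:]+S[:i]):
  rot[0] = yyyXxYXyYxyxyX$
  rot[1] = yyXxYXyYxyxyX$y
  rot[2] = yXxYXyYxyxyX$yy
  rot[3] = XxYXyYxyxyX$yyy
  rot[4] = xYXyYxyxyX$yyyX
  rot[5] = YXyYxyxyX$yyyXx
  rot[6] = XyYxyxyX$yyyXxY
  rot[7] = yYxyxyX$yyyXxYX
  rot[8] = YxyxyX$yyyXxYXy
  rot[9] = xyxyX$yyyXxYXyY
  rot[10] = yxyX$yyyXxYXyYx
  rot[11] = xyX$yyyXxYXyYxy
  rot[12] = yX$yyyXxYXyYxyx
  rot[13] = X$yyyXxYXyYxyxy
  rot[14] = $yyyXxYXyYxyxyX
Sorted (with $ < everything):
  sorted[0] = $yyyXxYXyYxyxyX
  sorted[1] = X$yyyXxYXyYxyxy
  sorted[2] = XxYXyYxyxyX$yyy
  sorted[3] = XyYxyxyX$yyyXxY
  sorted[4] = YXyYxyxyX$yyyXx
  sorted[5] = YxyxyX$yyyXxYXy
  sorted[6] = xYXyYxyxyX$yyyX
  sorted[7] = xyX$yyyXxYXyYxy
  sorted[8] = xyxyX$yyyXxYXyY
  sorted[9] = yX$yyyXxYXyYxyx
  sorted[10] = yXxYXyYxyxyX$yy
  sorted[11] = yYxyxyX$yyyXxYX
  sorted[12] = yxyX$yyyXxYXyYx
  sorted[13] = yyXxYXyYxyxyX$y
  sorted[14] = yyyXxYXyYxyxyX$
sorted[4] = YXyYxyxyX$yyyXx

Answer: YXyYxyxyX$yyyXx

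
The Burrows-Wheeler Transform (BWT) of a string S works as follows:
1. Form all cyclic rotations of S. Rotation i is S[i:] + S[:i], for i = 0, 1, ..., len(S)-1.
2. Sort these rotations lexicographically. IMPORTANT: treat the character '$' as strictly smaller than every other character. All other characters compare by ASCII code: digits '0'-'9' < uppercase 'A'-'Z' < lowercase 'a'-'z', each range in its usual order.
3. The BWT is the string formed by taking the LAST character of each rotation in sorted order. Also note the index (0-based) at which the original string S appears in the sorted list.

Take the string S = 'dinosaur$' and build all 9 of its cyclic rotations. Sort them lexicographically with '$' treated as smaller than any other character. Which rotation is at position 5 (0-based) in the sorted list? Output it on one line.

Answer: osaur$din

Derivation:
All 9 rotations (rotation i = S[i:]+S[:i]):
  rot[0] = dinosaur$
  rot[1] = inosaur$d
  rot[2] = nosaur$di
  rot[3] = osaur$din
  rot[4] = saur$dino
  rot[5] = aur$dinos
  rot[6] = ur$dinosa
  rot[7] = r$dinosau
  rot[8] = $dinosaur
Sorted (with $ < everything):
  sorted[0] = $dinosaur
  sorted[1] = aur$dinos
  sorted[2] = dinosaur$
  sorted[3] = inosaur$d
  sorted[4] = nosaur$di
  sorted[5] = osaur$din
  sorted[6] = r$dinosau
  sorted[7] = saur$dino
  sorted[8] = ur$dinosa
sorted[5] = osaur$din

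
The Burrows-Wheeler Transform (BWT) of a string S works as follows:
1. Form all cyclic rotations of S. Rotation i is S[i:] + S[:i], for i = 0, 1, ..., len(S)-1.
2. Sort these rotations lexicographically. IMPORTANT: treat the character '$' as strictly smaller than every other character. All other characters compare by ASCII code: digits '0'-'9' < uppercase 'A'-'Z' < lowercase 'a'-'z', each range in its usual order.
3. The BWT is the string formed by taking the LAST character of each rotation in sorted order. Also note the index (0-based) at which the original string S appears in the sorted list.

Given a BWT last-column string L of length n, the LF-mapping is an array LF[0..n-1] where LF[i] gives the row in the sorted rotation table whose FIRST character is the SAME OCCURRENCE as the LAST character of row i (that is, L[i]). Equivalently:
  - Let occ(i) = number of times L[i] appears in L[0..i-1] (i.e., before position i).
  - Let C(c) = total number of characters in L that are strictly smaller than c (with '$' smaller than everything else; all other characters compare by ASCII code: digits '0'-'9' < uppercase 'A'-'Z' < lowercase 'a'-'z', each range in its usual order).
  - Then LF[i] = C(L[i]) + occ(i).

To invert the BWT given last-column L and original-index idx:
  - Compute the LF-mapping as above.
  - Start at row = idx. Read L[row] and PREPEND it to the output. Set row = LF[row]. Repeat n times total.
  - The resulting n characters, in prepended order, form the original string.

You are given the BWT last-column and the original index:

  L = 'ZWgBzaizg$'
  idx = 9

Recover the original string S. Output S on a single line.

Answer: zigzagWBZ$

Derivation:
LF mapping: 3 2 5 1 8 4 7 9 6 0
Walk LF starting at row 9, prepending L[row]:
  step 1: row=9, L[9]='$', prepend. Next row=LF[9]=0
  step 2: row=0, L[0]='Z', prepend. Next row=LF[0]=3
  step 3: row=3, L[3]='B', prepend. Next row=LF[3]=1
  step 4: row=1, L[1]='W', prepend. Next row=LF[1]=2
  step 5: row=2, L[2]='g', prepend. Next row=LF[2]=5
  step 6: row=5, L[5]='a', prepend. Next row=LF[5]=4
  step 7: row=4, L[4]='z', prepend. Next row=LF[4]=8
  step 8: row=8, L[8]='g', prepend. Next row=LF[8]=6
  step 9: row=6, L[6]='i', prepend. Next row=LF[6]=7
  step 10: row=7, L[7]='z', prepend. Next row=LF[7]=9
Reversed output: zigzagWBZ$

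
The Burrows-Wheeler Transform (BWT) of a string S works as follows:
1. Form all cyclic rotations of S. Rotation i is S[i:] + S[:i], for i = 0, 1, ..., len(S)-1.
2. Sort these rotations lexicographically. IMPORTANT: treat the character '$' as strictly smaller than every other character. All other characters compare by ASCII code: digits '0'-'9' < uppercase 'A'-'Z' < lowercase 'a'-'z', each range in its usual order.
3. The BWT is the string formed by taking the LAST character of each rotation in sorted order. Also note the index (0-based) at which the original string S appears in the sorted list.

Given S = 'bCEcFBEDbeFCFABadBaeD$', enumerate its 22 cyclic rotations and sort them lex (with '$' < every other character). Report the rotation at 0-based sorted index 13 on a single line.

Answer: FCFABadBaeD$bCEcFBEDbe

Derivation:
All 22 rotations (rotation i = S[i:]+S[:i]):
  rot[0] = bCEcFBEDbeFCFABadBaeD$
  rot[1] = CEcFBEDbeFCFABadBaeD$b
  rot[2] = EcFBEDbeFCFABadBaeD$bC
  rot[3] = cFBEDbeFCFABadBaeD$bCE
  rot[4] = FBEDbeFCFABadBaeD$bCEc
  rot[5] = BEDbeFCFABadBaeD$bCEcF
  rot[6] = EDbeFCFABadBaeD$bCEcFB
  rot[7] = DbeFCFABadBaeD$bCEcFBE
  rot[8] = beFCFABadBaeD$bCEcFBED
  rot[9] = eFCFABadBaeD$bCEcFBEDb
  rot[10] = FCFABadBaeD$bCEcFBEDbe
  rot[11] = CFABadBaeD$bCEcFBEDbeF
  rot[12] = FABadBaeD$bCEcFBEDbeFC
  rot[13] = ABadBaeD$bCEcFBEDbeFCF
  rot[14] = BadBaeD$bCEcFBEDbeFCFA
  rot[15] = adBaeD$bCEcFBEDbeFCFAB
  rot[16] = dBaeD$bCEcFBEDbeFCFABa
  rot[17] = BaeD$bCEcFBEDbeFCFABad
  rot[18] = aeD$bCEcFBEDbeFCFABadB
  rot[19] = eD$bCEcFBEDbeFCFABadBa
  rot[20] = D$bCEcFBEDbeFCFABadBae
  rot[21] = $bCEcFBEDbeFCFABadBaeD
Sorted (with $ < everything):
  sorted[0] = $bCEcFBEDbeFCFABadBaeD
  sorted[1] = ABadBaeD$bCEcFBEDbeFCF
  sorted[2] = BEDbeFCFABadBaeD$bCEcF
  sorted[3] = BadBaeD$bCEcFBEDbeFCFA
  sorted[4] = BaeD$bCEcFBEDbeFCFABad
  sorted[5] = CEcFBEDbeFCFABadBaeD$b
  sorted[6] = CFABadBaeD$bCEcFBEDbeF
  sorted[7] = D$bCEcFBEDbeFCFABadBae
  sorted[8] = DbeFCFABadBaeD$bCEcFBE
  sorted[9] = EDbeFCFABadBaeD$bCEcFB
  sorted[10] = EcFBEDbeFCFABadBaeD$bC
  sorted[11] = FABadBaeD$bCEcFBEDbeFC
  sorted[12] = FBEDbeFCFABadBaeD$bCEc
  sorted[13] = FCFABadBaeD$bCEcFBEDbe
  sorted[14] = adBaeD$bCEcFBEDbeFCFAB
  sorted[15] = aeD$bCEcFBEDbeFCFABadB
  sorted[16] = bCEcFBEDbeFCFABadBaeD$
  sorted[17] = beFCFABadBaeD$bCEcFBED
  sorted[18] = cFBEDbeFCFABadBaeD$bCE
  sorted[19] = dBaeD$bCEcFBEDbeFCFABa
  sorted[20] = eD$bCEcFBEDbeFCFABadBa
  sorted[21] = eFCFABadBaeD$bCEcFBEDb
sorted[13] = FCFABadBaeD$bCEcFBEDbe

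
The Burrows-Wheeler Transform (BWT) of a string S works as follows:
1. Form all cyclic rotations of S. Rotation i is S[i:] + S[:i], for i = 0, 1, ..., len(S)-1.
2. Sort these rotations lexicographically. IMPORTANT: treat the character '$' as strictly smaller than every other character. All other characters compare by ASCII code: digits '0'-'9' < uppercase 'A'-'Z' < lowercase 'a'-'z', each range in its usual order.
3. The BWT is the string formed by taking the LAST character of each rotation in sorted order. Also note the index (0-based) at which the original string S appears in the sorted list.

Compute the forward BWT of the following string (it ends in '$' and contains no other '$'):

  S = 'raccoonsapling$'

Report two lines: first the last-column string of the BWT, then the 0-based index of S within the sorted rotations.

All 15 rotations (rotation i = S[i:]+S[:i]):
  rot[0] = raccoonsapling$
  rot[1] = accoonsapling$r
  rot[2] = ccoonsapling$ra
  rot[3] = coonsapling$rac
  rot[4] = oonsapling$racc
  rot[5] = onsapling$racco
  rot[6] = nsapling$raccoo
  rot[7] = sapling$raccoon
  rot[8] = apling$raccoons
  rot[9] = pling$raccoonsa
  rot[10] = ling$raccoonsap
  rot[11] = ing$raccoonsapl
  rot[12] = ng$raccoonsapli
  rot[13] = g$raccoonsaplin
  rot[14] = $raccoonsapling
Sorted (with $ < everything):
  sorted[0] = $raccoonsapling  (last char: 'g')
  sorted[1] = accoonsapling$r  (last char: 'r')
  sorted[2] = apling$raccoons  (last char: 's')
  sorted[3] = ccoonsapling$ra  (last char: 'a')
  sorted[4] = coonsapling$rac  (last char: 'c')
  sorted[5] = g$raccoonsaplin  (last char: 'n')
  sorted[6] = ing$raccoonsapl  (last char: 'l')
  sorted[7] = ling$raccoonsap  (last char: 'p')
  sorted[8] = ng$raccoonsapli  (last char: 'i')
  sorted[9] = nsapling$raccoo  (last char: 'o')
  sorted[10] = onsapling$racco  (last char: 'o')
  sorted[11] = oonsapling$racc  (last char: 'c')
  sorted[12] = pling$raccoonsa  (last char: 'a')
  sorted[13] = raccoonsapling$  (last char: '$')
  sorted[14] = sapling$raccoon  (last char: 'n')
Last column: grsacnlpiooca$n
Original string S is at sorted index 13

Answer: grsacnlpiooca$n
13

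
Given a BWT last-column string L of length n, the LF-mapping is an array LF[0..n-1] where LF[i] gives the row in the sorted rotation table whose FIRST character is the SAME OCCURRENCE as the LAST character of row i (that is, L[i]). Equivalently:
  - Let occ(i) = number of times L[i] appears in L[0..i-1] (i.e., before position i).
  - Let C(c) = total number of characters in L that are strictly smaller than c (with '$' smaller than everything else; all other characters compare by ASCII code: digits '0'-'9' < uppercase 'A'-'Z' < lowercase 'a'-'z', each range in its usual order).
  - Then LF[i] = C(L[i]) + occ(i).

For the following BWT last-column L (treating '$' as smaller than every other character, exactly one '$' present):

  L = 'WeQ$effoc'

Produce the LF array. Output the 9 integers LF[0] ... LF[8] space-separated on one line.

Char counts: '$':1, 'Q':1, 'W':1, 'c':1, 'e':2, 'f':2, 'o':1
C (first-col start): C('$')=0, C('Q')=1, C('W')=2, C('c')=3, C('e')=4, C('f')=6, C('o')=8
L[0]='W': occ=0, LF[0]=C('W')+0=2+0=2
L[1]='e': occ=0, LF[1]=C('e')+0=4+0=4
L[2]='Q': occ=0, LF[2]=C('Q')+0=1+0=1
L[3]='$': occ=0, LF[3]=C('$')+0=0+0=0
L[4]='e': occ=1, LF[4]=C('e')+1=4+1=5
L[5]='f': occ=0, LF[5]=C('f')+0=6+0=6
L[6]='f': occ=1, LF[6]=C('f')+1=6+1=7
L[7]='o': occ=0, LF[7]=C('o')+0=8+0=8
L[8]='c': occ=0, LF[8]=C('c')+0=3+0=3

Answer: 2 4 1 0 5 6 7 8 3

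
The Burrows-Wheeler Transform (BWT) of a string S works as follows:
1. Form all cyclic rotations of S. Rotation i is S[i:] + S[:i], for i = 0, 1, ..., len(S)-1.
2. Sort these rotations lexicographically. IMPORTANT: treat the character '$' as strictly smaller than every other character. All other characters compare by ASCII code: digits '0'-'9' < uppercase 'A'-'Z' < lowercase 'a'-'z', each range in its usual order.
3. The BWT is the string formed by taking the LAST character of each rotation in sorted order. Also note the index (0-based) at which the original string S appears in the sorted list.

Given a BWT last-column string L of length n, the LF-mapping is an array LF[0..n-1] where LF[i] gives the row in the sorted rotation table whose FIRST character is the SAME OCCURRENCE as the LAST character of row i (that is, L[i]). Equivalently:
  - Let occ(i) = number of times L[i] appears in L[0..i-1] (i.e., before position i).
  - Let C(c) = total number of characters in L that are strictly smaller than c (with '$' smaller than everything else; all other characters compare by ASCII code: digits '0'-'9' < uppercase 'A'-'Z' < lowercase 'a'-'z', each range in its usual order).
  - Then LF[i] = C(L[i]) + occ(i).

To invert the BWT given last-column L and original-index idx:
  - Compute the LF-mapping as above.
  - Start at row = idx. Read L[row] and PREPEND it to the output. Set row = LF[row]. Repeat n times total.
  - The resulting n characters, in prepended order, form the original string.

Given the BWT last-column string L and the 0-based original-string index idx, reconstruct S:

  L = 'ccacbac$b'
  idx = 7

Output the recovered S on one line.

LF mapping: 5 6 1 7 3 2 8 0 4
Walk LF starting at row 7, prepending L[row]:
  step 1: row=7, L[7]='$', prepend. Next row=LF[7]=0
  step 2: row=0, L[0]='c', prepend. Next row=LF[0]=5
  step 3: row=5, L[5]='a', prepend. Next row=LF[5]=2
  step 4: row=2, L[2]='a', prepend. Next row=LF[2]=1
  step 5: row=1, L[1]='c', prepend. Next row=LF[1]=6
  step 6: row=6, L[6]='c', prepend. Next row=LF[6]=8
  step 7: row=8, L[8]='b', prepend. Next row=LF[8]=4
  step 8: row=4, L[4]='b', prepend. Next row=LF[4]=3
  step 9: row=3, L[3]='c', prepend. Next row=LF[3]=7
Reversed output: cbbccaac$

Answer: cbbccaac$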